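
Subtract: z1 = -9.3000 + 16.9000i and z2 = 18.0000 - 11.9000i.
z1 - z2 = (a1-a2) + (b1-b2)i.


Real: -9.3 - 18 = -27.3
Imag: 16.9 + 11.9 = 28.8

-27.3000 + 28.8000i


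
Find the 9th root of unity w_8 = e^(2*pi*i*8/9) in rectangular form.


Angle = 360*8/9 = 320°
a = cos(320°) = 0.7660
b = sin(320°) = -0.6428

0.7660 - 0.6428i


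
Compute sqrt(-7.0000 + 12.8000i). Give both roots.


|z| = sqrt(49+163.84) = 14.5890
sqrt((|z|+a)/2) = sqrt((14.5890+(-7))/2) = sqrt(3.7945) = 1.9480
sqrt((|z|-a)/2) = sqrt((14.5890-(-7))/2) = sqrt(10.7945) = 3.2855

±(1.9480 + 3.2855i) i.e. 1.9480 + 3.2855i and -1.9480 - 3.2855i


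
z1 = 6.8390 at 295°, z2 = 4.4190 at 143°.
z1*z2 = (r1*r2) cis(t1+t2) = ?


r = 6.8390 * 4.4190 = 30.2215
theta = 295° + 143° = 438° = 78° (mod 360)

30.2215 cis(78°)


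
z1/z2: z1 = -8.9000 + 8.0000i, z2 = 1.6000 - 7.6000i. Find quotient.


Conjugate of z2 = 1.6000 + 7.6000i
Numerator: (-8.9000 + 8.0000i)(1.6000 + 7.6000i) = -75.0400 - 54.8400i
Denominator: 1.6^2 + (-7.6)^2 = 60.32
Result = (-75.0400 - 54.8400i)/60.32

-1.2440 - 0.9092i


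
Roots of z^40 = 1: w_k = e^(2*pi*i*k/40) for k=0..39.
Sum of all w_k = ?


The sum of all 40th roots of unity is 0.
Geometric series: (1 - w^40)/(1 - w) = (1-1)/(1-w) = 0 since w^40 = 1, w ≠ 1.
Alternatively: coefficient of z^39 in z^40 - 1 is 0.

0


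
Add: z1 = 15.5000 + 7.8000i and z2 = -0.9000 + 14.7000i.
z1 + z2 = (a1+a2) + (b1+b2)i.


Real: 15.5 - 0.9 = 14.6
Imag: 7.8 + 14.7 = 22.5

14.6000 + 22.5000i


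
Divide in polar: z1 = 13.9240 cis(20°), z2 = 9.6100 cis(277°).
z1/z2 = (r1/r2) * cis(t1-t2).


r = 13.9240 / 9.6100 = 1.4489
theta = 20° - 277° = -257° = 103° (mod 360)

1.4489 cis(103°)


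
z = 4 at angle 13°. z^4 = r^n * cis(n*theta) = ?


r^4 = 4^4 = 256
n*theta = 4*13° = 52° = 52° (mod 360)
a = 256*cos(52°) = 157.6093
b = 256*sin(52°) = 201.7308

256 cis(52°) = 157.6093 + 201.7308i


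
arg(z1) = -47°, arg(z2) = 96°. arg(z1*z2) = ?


arg(z1*z2) = -47° + 96° = 49°
Normalized to (-180°, 180°]: 49°

49°


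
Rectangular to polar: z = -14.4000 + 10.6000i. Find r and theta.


r = sqrt(207.36+112.36) = sqrt(319.72) = 17.8807
theta = atan2(10.6, -14.4) = 143.6428 degrees

r = 17.8807, theta = 143.6428 degrees


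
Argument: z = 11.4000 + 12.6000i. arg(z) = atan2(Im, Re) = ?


Re = 11.4, Im = 12.6
arg = atan2(12.6, 11.4) = 47.8624 degrees

arg(z) = 47.8624 degrees


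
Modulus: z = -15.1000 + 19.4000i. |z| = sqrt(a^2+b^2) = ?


|z| = sqrt((-15.1)^2 + 19.4^2) = sqrt(228.01 + 376.36) = sqrt(604.37) = 24.5839

|z| = 24.5839


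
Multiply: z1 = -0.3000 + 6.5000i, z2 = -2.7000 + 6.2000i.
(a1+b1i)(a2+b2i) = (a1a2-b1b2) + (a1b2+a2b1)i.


Real = -0.3*(-2.7) - 6.5*6.2 = 0.81 - 40.3 = -39.49
Imag = -0.3*6.2 - (2.7)*6.5 = -1.86 - (17.55) = -19.41

-39.4900 - 19.4100i


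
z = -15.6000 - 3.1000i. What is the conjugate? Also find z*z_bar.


z_bar = -15.6000 + 3.1000i
z*z_bar = (-15.6)^2 + (-3.1)^2 = 243.36 + 9.61 = 252.97

z_bar = -15.6000 + 3.1000i, z*z_bar = 252.97


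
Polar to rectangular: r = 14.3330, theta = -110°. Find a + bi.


a = 14.3330*cos(-110°) = 14.3330*(-0.34202) = -4.9022
b = 14.3330*sin(-110°) = 14.3330*(-0.93969) = -13.4686

-4.9022 - 13.4686i


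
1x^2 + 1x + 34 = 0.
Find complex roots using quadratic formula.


disc = 1^2 - 4*1*34 = 1 - 136 = -135
sqrt(|disc|) = sqrt(135) = 11.6190
Real part = -1/(2*1) = -0.5000
Imag part = 11.6190/(2*1) = 5.8095

-0.5000 ± 5.8095i


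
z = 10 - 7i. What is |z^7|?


|z| = sqrt(100+49) = sqrt(149) = 12.2066
|z^7| = |z|^7 = (sqrt(149))^7 = 149^3 * sqrt(149) = 3307949*sqrt(149)

|z^7| = 3307949*sqrt(149) ≈ 40378663.4425


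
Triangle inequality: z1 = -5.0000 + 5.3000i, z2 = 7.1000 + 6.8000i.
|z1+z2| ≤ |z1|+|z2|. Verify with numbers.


|z1| = sqrt((-5)^2 + 5.3^2) = sqrt(53.09) = 7.2863
|z2| = sqrt(7.1^2 + 6.8^2) = sqrt(96.65) = 9.8311
z1+z2 = 2.1000 + 12.1000i
|z1+z2| = sqrt(150.82) = 12.2809
|z1|+|z2| = 7.2863 + 9.8311 = 17.1174

|z1+z2| = 12.2809 ≤ |z1|+|z2| = 17.1174 (verified)


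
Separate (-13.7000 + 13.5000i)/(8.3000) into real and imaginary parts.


Multiply by conjugate: (-13.7000 + 13.5000i)(8.3000) / (8.3^2 + 0^2)
Numerator real = -13.7*8.3 + 13.5*0 = -113.71
Numerator imag = 13.5*8.3 - (-13.7)*0 = 112.05
Denominator = 68.89
Re(z) = -113.71/68.89 = -1.6506
Im(z) = 112.05/68.89 = 1.6265

Re(z) = -1.6506, Im(z) = 1.6265


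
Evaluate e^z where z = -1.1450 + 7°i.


e^-1.1450 = 0.318224
cos(7°) = 0.99255
sin(7°) = 0.1219
Real = 0.318224*0.99255 = 0.3159
Imag = 0.318224*0.1219 = 0.0388

0.3159 + 0.0388i


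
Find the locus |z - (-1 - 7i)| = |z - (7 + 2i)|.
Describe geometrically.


Equal distances means the locus is the perpendicular bisector of z1 and z2.
Midpoint = ((-1+7)/2, (-7+2)/2) = (3.0000, -2.5000)

Perpendicular bisector through (3.0000, -2.5000)


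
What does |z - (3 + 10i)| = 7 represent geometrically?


|z - z0| = r is a circle with center z0 and radius r.
Center = (3, 10), radius = 7

Circle with center (3, 10) and radius 7


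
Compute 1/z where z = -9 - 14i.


|z|^2 = 81+196 = 277
1/z = (-9 + 14i)/277

1/z = -0.0325 + 0.0505i


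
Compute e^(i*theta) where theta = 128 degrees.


cos(128°) = -0.6157
sin(128°) = 0.7880

e^(i*128°) = -0.6157 + 0.7880i


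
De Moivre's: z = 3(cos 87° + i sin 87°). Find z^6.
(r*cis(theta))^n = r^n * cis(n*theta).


r^6 = 3^6 = 729
n*theta = 6*87° = 522° = 162° (mod 360)
a = 729*cos(162°) = -693.3202
b = 729*sin(162°) = 225.2734

729 cis(162°) = -693.3202 + 225.2734i


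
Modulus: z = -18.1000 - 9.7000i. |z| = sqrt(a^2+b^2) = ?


|z| = sqrt((-18.1)^2 + (-9.7)^2) = sqrt(327.61 + 94.09) = sqrt(421.7) = 20.5353

|z| = 20.5353


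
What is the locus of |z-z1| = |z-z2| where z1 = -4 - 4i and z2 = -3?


Equal distances means the locus is the perpendicular bisector of z1 and z2.
Midpoint = ((-4+(-3))/2, (-4+0)/2) = (-3.5000, -2.0000)

Perpendicular bisector through (-3.5000, -2.0000)


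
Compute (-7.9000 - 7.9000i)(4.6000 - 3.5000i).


Real = -7.9*4.6 - (-7.9)*(-3.5) = -36.34 - 27.65 = -63.99
Imag = -7.9*(-3.5) + 4.6*(-7.9) = 27.65 - (36.34) = -8.69

-63.9900 - 8.6900i


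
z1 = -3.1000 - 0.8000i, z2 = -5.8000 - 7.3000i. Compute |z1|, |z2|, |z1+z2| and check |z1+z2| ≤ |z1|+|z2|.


|z1| = sqrt((-3.1)^2 + (-0.8)^2) = sqrt(10.25) = 3.2016
|z2| = sqrt((-5.8)^2 + (-7.3)^2) = sqrt(86.93) = 9.3236
z1+z2 = -8.9000 - 8.1000i
|z1+z2| = sqrt(144.82) = 12.0341
|z1|+|z2| = 3.2016 + 9.3236 = 12.5252

|z1+z2| = 12.0341 ≤ |z1|+|z2| = 12.5252 (verified)


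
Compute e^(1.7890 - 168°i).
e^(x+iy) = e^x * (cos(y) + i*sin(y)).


e^1.7890 = 5.9835
cos(-168°) = -0.978148
sin(-168°) = -0.2079
Real = 5.9835*(-0.978148) = -5.8527
Imag = 5.9835*(-0.2079) = -1.2440

-5.8527 - 1.2440i


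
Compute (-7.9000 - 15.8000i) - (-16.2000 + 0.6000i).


Real: -7.9 + 16.2 = 8.3
Imag: -15.8 - 0.6 = -16.4

8.3000 - 16.4000i


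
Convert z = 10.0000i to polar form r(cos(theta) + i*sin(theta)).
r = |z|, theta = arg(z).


r = sqrt(0+100) = sqrt(100) = 10.0000
theta = atan2(10, 0) = 90.0000 degrees

r = 10.0000, theta = 90.0000 degrees


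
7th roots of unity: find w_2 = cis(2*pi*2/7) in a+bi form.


Angle = 360*2/7 = 102.8571°
a = cos(102.8571°) = -0.2225
b = sin(102.8571°) = 0.9749

-0.2225 + 0.9749i


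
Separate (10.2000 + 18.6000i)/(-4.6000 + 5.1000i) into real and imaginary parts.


Multiply by conjugate: (10.2000 + 18.6000i)(-4.6000 - 5.1000i) / ((-4.6)^2 + 5.1^2)
Numerator real = 10.2*(-4.6) + 18.6*5.1 = 47.94
Numerator imag = 18.6*(-4.6) - 10.2*5.1 = -137.58
Denominator = 47.17
Re(z) = 47.94/47.17 = 1.0163
Im(z) = -137.58/47.17 = -2.9167

Re(z) = 1.0163, Im(z) = -2.9167


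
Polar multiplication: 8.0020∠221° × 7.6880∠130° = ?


r = 8.0020 * 7.6880 = 61.5194
theta = 221° + 130° = 351° = 351° (mod 360)

61.5194 cis(351°)


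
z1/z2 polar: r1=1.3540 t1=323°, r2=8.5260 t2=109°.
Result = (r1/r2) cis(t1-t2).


r = 1.3540 / 8.5260 = 0.1588
theta = 323° - 109° = 214° = 214° (mod 360)

0.1588 cis(214°)


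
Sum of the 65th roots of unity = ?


The sum of all 65th roots of unity is 0.
Geometric series: (1 - w^65)/(1 - w) = (1-1)/(1-w) = 0 since w^65 = 1, w ≠ 1.
Alternatively: coefficient of z^64 in z^65 - 1 is 0.

0


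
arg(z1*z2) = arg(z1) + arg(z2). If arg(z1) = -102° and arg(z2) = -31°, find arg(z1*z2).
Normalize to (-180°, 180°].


arg(z1*z2) = -102° - 31° = -133°
Normalized to (-180°, 180°]: -133°

-133°


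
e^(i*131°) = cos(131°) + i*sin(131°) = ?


cos(131°) = -0.6561
sin(131°) = 0.7547

e^(i*131°) = -0.6561 + 0.7547i


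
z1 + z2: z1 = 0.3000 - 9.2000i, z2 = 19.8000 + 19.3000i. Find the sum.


Real: 0.3 + 19.8 = 20.1
Imag: -9.2 + 19.3 = 10.1

20.1000 + 10.1000i


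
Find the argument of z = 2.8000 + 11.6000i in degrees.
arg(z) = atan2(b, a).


Re = 2.8, Im = 11.6
arg = atan2(11.6, 2.8) = 76.4296 degrees

arg(z) = 76.4296 degrees


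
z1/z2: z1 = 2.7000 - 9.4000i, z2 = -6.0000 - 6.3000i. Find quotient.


Conjugate of z2 = -6.0000 + 6.3000i
Numerator: (2.7000 - 9.4000i)(-6.0000 + 6.3000i) = 43.0200 + 73.4100i
Denominator: (-6)^2 + (-6.3)^2 = 75.69
Result = (43.0200 + 73.4100i)/75.69

0.5684 + 0.9699i


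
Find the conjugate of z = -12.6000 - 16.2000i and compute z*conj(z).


z_bar = -12.6000 + 16.2000i
z*z_bar = (-12.6)^2 + (-16.2)^2 = 158.76 + 262.44 = 421.2

z_bar = -12.6000 + 16.2000i, z*z_bar = 421.2


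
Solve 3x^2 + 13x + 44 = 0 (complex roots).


disc = 13^2 - 4*3*44 = 169 - 528 = -359
sqrt(|disc|) = sqrt(359) = 18.9473
Real part = -13/(2*3) = -2.1667
Imag part = 18.9473/(2*3) = 3.1579

-2.1667 ± 3.1579i


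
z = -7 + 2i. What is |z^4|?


|z| = sqrt(49+4) = sqrt(53) = 7.2801
|z^4| = |z|^4 = (sqrt(53))^4 = 53^2 = 2809

|z^4| = 2809


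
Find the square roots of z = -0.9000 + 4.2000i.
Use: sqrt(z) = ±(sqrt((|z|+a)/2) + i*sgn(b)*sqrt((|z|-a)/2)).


|z| = sqrt(0.81+17.64) = 4.2953
sqrt((|z|+a)/2) = sqrt((4.2953+(-0.9))/2) = sqrt(1.6977) = 1.3029
sqrt((|z|-a)/2) = sqrt((4.2953-(-0.9))/2) = sqrt(2.5977) = 1.6117

±(1.3029 + 1.6117i) i.e. 1.3029 + 1.6117i and -1.3029 - 1.6117i


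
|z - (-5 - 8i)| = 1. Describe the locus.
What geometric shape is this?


|z - z0| = r is a circle with center z0 and radius r.
Center = (-5, -8), radius = 1

Circle with center (-5, -8) and radius 1


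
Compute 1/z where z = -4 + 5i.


|z|^2 = 16+25 = 41
1/z = (-4 - 5i)/41

1/z = -0.0976 - 0.1220i


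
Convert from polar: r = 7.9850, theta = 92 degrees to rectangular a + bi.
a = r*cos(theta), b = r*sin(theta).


a = 7.9850*cos(92°) = 7.9850*(-0.0349) = -0.2787
b = 7.9850*sin(92°) = 7.9850*0.99939 = 7.9801

-0.2787 + 7.9801i


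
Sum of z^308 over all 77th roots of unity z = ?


The roots are w_k = w^k with w = e^(2*pi*i/77), and (w^k)^308 = (w^308)^k.
So S = 1 + u + u^2 + ... + u^(76) with u = w^308.
308 = 4*77 + 0, so 308 is a multiple of 77 and u = (w^77)^4 = 1.
Every one of the 77 terms equals 1: S = 77

S = 77


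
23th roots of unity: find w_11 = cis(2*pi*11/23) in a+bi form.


Angle = 360*11/23 = 172.1739°
a = cos(172.1739°) = -0.9907
b = sin(172.1739°) = 0.1362

-0.9907 + 0.1362i


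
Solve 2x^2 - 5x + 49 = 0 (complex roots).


disc = (-5)^2 - 4*2*49 = 25 - 392 = -367
sqrt(|disc|) = sqrt(367) = 19.1572
Real part = 5/(2*2) = 1.2500
Imag part = 19.1572/(2*2) = 4.7893

1.2500 ± 4.7893i


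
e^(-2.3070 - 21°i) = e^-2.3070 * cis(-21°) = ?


e^-2.3070 = 0.09956
cos(-21°) = 0.9336
sin(-21°) = -0.3584
Real = 0.09956*0.9336 = 0.0929
Imag = 0.09956*(-0.3584) = -0.0357

0.0929 - 0.0357i


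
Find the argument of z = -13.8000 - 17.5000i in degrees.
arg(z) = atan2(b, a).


Re = -13.8, Im = -17.5
arg = atan2(-17.5, -13.8) = -128.2583 degrees

arg(z) = -128.2583 degrees


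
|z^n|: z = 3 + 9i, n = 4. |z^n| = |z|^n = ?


|z| = sqrt(9+81) = sqrt(90) = 9.4868
|z^4| = |z|^4 = (sqrt(90))^4 = 90^2 = 8100

|z^4| = 8100


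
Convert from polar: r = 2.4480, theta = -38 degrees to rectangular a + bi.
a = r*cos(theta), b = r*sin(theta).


a = 2.4480*cos(-38°) = 2.4480*0.788011 = 1.9291
b = 2.4480*sin(-38°) = 2.4480*(-0.61566) = -1.5071

1.9291 - 1.5071i


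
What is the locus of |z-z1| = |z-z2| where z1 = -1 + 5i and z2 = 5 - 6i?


Equal distances means the locus is the perpendicular bisector of z1 and z2.
Midpoint = ((-1+5)/2, (5+(-6))/2) = (2.0000, -0.5000)

Perpendicular bisector through (2.0000, -0.5000)


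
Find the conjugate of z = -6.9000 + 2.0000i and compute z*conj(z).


z_bar = -6.9000 - 2.0000i
z*z_bar = (-6.9)^2 + 2^2 = 47.61 + 4 = 51.61

z_bar = -6.9000 - 2.0000i, z*z_bar = 51.61


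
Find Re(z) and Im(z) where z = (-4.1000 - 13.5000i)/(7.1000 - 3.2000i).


Multiply by conjugate: (-4.1000 - 13.5000i)(7.1000 + 3.2000i) / (7.1^2 + (-3.2)^2)
Numerator real = -4.1*7.1 - (13.5)*(-3.2) = 14.09
Numerator imag = -13.5*7.1 - (-4.1)*(-3.2) = -108.97
Denominator = 60.65
Re(z) = 14.09/60.65 = 0.2323
Im(z) = -108.97/60.65 = -1.7967

Re(z) = 0.2323, Im(z) = -1.7967


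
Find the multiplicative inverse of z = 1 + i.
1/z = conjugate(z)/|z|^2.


|z|^2 = 1+1 = 2
1/z = (1 - 1i)/2

1/z = 0.5000 - 0.5000i


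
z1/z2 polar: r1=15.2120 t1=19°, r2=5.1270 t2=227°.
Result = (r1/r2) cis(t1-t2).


r = 15.2120 / 5.1270 = 2.9670
theta = 19° - 227° = -208° = 152° (mod 360)

2.9670 cis(152°)


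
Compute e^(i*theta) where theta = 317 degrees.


cos(317°) = 0.7314
sin(317°) = -0.6820

e^(i*317°) = 0.7314 - 0.6820i


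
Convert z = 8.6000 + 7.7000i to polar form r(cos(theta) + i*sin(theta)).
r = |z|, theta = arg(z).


r = sqrt(73.96+59.29) = sqrt(133.25) = 11.5434
theta = atan2(7.7, 8.6) = 41.8396 degrees

r = 11.5434, theta = 41.8396 degrees


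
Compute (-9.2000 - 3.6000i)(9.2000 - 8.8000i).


Real = -9.2*9.2 - (-3.6)*(-8.8) = -84.64 - 31.68 = -116.32
Imag = -9.2*(-8.8) + 9.2*(-3.6) = 80.96 - (33.12) = 47.84

-116.3200 + 47.8400i


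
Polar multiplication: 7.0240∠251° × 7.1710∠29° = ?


r = 7.0240 * 7.1710 = 50.3691
theta = 251° + 29° = 280° = 280° (mod 360)

50.3691 cis(280°)


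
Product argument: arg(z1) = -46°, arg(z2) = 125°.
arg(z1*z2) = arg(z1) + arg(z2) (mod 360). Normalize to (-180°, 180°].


arg(z1*z2) = -46° + 125° = 79°
Normalized to (-180°, 180°]: 79°

79°


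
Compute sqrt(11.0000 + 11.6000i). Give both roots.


|z| = sqrt(121+134.56) = 15.9862
sqrt((|z|+a)/2) = sqrt((15.9862+11)/2) = sqrt(13.4931) = 3.6733
sqrt((|z|-a)/2) = sqrt((15.9862-11)/2) = sqrt(2.4931) = 1.5790

±(3.6733 + 1.5790i) i.e. 3.6733 + 1.5790i and -3.6733 - 1.5790i


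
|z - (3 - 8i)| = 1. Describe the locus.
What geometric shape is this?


|z - z0| = r is a circle with center z0 and radius r.
Center = (3, -8), radius = 1

Circle with center (3, -8) and radius 1


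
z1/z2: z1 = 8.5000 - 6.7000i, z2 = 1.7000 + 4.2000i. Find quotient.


Conjugate of z2 = 1.7000 - 4.2000i
Numerator: (8.5000 - 6.7000i)(1.7000 - 4.2000i) = -13.6900 - 47.0900i
Denominator: 1.7^2 + 4.2^2 = 20.53
Result = (-13.6900 - 47.0900i)/20.53

-0.6668 - 2.2937i


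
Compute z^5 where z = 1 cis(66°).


r^5 = 1^5 = 1
n*theta = 5*66° = 330° = 330° (mod 360)
a = 1*cos(330°) = 0.8660
b = 1*sin(330°) = -0.5000

1 cis(330°) = 0.8660 - 0.5000i


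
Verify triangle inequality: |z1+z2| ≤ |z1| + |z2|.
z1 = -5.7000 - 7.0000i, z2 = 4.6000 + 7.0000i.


|z1| = sqrt((-5.7)^2 + (-7)^2) = sqrt(81.49) = 9.0272
|z2| = sqrt(4.6^2 + 7^2) = sqrt(70.16) = 8.3762
z1+z2 = -1.1000
|z1+z2| = sqrt(1.21) = 1.1000
|z1|+|z2| = 9.0272 + 8.3762 = 17.4034

|z1+z2| = 1.1000 ≤ |z1|+|z2| = 17.4034 (verified)


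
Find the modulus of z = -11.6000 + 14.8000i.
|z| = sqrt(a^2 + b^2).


|z| = sqrt((-11.6)^2 + 14.8^2) = sqrt(134.56 + 219.04) = sqrt(353.6) = 18.8043

|z| = 18.8043


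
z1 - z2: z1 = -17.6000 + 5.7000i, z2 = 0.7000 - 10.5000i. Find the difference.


Real: -17.6 - 0.7 = -18.3
Imag: 5.7 + 10.5 = 16.2

-18.3000 + 16.2000i


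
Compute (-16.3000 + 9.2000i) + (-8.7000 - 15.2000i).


Real: -16.3 - 8.7 = -25
Imag: 9.2 - 15.2 = -6

-25.0000 - 6.0000i


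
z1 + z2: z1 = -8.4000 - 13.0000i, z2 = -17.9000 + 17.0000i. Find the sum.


Real: -8.4 - 17.9 = -26.3
Imag: -13 + 17 = 4

-26.3000 + 4.0000i


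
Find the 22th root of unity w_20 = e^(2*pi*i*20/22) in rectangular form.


Angle = 360*20/22 = 327.2727°
a = cos(327.2727°) = 0.8413
b = sin(327.2727°) = -0.5406

0.8413 - 0.5406i


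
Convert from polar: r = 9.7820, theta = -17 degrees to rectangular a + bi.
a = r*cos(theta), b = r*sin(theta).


a = 9.7820*cos(-17°) = 9.7820*0.956305 = 9.3546
b = 9.7820*sin(-17°) = 9.7820*(-0.29237) = -2.8600

9.3546 - 2.8600i


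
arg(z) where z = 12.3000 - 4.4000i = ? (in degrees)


Re = 12.3, Im = -4.4
arg = atan2(-4.4, 12.3) = -19.6833 degrees

arg(z) = -19.6833 degrees


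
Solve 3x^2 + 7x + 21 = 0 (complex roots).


disc = 7^2 - 4*3*21 = 49 - 252 = -203
sqrt(|disc|) = sqrt(203) = 14.2478
Real part = -7/(2*3) = -1.1667
Imag part = 14.2478/(2*3) = 2.3746

-1.1667 ± 2.3746i


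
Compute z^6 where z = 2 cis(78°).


r^6 = 2^6 = 64
n*theta = 6*78° = 468° = 108° (mod 360)
a = 64*cos(108°) = -19.7771
b = 64*sin(108°) = 60.8676

64 cis(108°) = -19.7771 + 60.8676i


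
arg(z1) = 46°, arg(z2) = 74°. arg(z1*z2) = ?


arg(z1*z2) = 46° + 74° = 120°
Normalized to (-180°, 180°]: 120°

120°


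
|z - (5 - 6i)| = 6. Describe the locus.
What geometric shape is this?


|z - z0| = r is a circle with center z0 and radius r.
Center = (5, -6), radius = 6

Circle with center (5, -6) and radius 6


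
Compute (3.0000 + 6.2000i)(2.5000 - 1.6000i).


Real = 3*2.5 - 6.2*(-1.6) = 7.5 - (-9.92) = 17.42
Imag = 3*(-1.6) + 2.5*6.2 = -4.8 + 15.5 = 10.7

17.4200 + 10.7000i


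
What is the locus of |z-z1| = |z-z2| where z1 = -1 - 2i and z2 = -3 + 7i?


Equal distances means the locus is the perpendicular bisector of z1 and z2.
Midpoint = ((-1+(-3))/2, (-2+7)/2) = (-2.0000, 2.5000)

Perpendicular bisector through (-2.0000, 2.5000)


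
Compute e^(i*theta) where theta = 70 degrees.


cos(70°) = 0.3420
sin(70°) = 0.9397

e^(i*70°) = 0.3420 + 0.9397i


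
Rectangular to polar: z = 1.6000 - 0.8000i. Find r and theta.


r = sqrt(2.56+0.64) = sqrt(3.2) = 1.7889
theta = atan2(-0.8, 1.6) = -26.5651 degrees

r = 1.7889, theta = -26.5651 degrees


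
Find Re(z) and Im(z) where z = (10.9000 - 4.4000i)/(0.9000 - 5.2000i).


Multiply by conjugate: (10.9000 - 4.4000i)(0.9000 + 5.2000i) / (0.9^2 + (-5.2)^2)
Numerator real = 10.9*0.9 - (4.4)*(-5.2) = 32.69
Numerator imag = -4.4*0.9 - 10.9*(-5.2) = 52.72
Denominator = 27.85
Re(z) = 32.69/27.85 = 1.1738
Im(z) = 52.72/27.85 = 1.8930

Re(z) = 1.1738, Im(z) = 1.8930


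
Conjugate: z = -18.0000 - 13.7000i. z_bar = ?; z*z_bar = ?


z_bar = -18.0000 + 13.7000i
z*z_bar = (-18)^2 + (-13.7)^2 = 324 + 187.69 = 511.69

z_bar = -18.0000 + 13.7000i, z*z_bar = 511.69


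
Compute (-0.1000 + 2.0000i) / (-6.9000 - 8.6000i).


Conjugate of z2 = -6.9000 + 8.6000i
Numerator: (-0.1000 + 2.0000i)(-6.9000 + 8.6000i) = -16.5100 - 14.6600i
Denominator: (-6.9)^2 + (-8.6)^2 = 121.57
Result = (-16.5100 - 14.6600i)/121.57

-0.1358 - 0.1206i


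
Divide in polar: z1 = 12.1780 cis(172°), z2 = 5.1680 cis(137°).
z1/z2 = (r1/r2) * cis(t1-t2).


r = 12.1780 / 5.1680 = 2.3564
theta = 172° - 137° = 35° = 35° (mod 360)

2.3564 cis(35°)


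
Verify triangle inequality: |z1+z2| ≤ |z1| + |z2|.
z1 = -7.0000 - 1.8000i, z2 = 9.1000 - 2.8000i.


|z1| = sqrt((-7)^2 + (-1.8)^2) = sqrt(52.24) = 7.2277
|z2| = sqrt(9.1^2 + (-2.8)^2) = sqrt(90.65) = 9.5210
z1+z2 = 2.1000 - 4.6000i
|z1+z2| = sqrt(25.57) = 5.0567
|z1|+|z2| = 7.2277 + 9.5210 = 16.7487

|z1+z2| = 5.0567 ≤ |z1|+|z2| = 16.7487 (verified)


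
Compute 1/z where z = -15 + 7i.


|z|^2 = 225+49 = 274
1/z = (-15 - 7i)/274

1/z = -0.0547 - 0.0255i


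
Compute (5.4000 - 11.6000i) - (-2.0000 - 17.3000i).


Real: 5.4 + 2 = 7.4
Imag: -11.6 + 17.3 = 5.7

7.4000 + 5.7000i


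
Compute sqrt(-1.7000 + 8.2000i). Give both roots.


|z| = sqrt(2.89+67.24) = 8.3744
sqrt((|z|+a)/2) = sqrt((8.3744+(-1.7))/2) = sqrt(3.3372) = 1.8268
sqrt((|z|-a)/2) = sqrt((8.3744-(-1.7))/2) = sqrt(5.0372) = 2.2444

±(1.8268 + 2.2444i) i.e. 1.8268 + 2.2444i and -1.8268 - 2.2444i


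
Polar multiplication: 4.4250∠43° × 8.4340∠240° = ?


r = 4.4250 * 8.4340 = 37.3204
theta = 43° + 240° = 283° = 283° (mod 360)

37.3204 cis(283°)


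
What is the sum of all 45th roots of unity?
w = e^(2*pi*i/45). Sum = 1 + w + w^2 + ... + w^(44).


The sum of all 45th roots of unity is 0.
Geometric series: (1 - w^45)/(1 - w) = (1-1)/(1-w) = 0 since w^45 = 1, w ≠ 1.
Alternatively: coefficient of z^44 in z^45 - 1 is 0.

0


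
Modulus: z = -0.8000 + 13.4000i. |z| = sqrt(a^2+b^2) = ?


|z| = sqrt((-0.8)^2 + 13.4^2) = sqrt(0.64 + 179.56) = sqrt(180.2) = 13.4239

|z| = 13.4239


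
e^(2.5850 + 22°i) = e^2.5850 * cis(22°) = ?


e^2.5850 = 13.2633
cos(22°) = 0.92718
sin(22°) = 0.374607
Real = 13.2633*0.92718 = 12.2975
Imag = 13.2633*0.374607 = 4.9685

12.2975 + 4.9685i


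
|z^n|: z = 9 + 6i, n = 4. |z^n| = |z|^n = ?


|z| = sqrt(81+36) = sqrt(117) = 10.8167
|z^4| = |z|^4 = (sqrt(117))^4 = 117^2 = 13689

|z^4| = 13689


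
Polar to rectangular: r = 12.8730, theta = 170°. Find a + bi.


a = 12.8730*cos(170°) = 12.8730*(-0.984808) = -12.6774
b = 12.8730*sin(170°) = 12.8730*0.17365 = 2.2354

-12.6774 + 2.2354i


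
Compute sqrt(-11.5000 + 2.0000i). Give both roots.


|z| = sqrt(132.25+4) = 11.6726
sqrt((|z|+a)/2) = sqrt((11.6726+(-11.5))/2) = sqrt(0.0863) = 0.2938
sqrt((|z|-a)/2) = sqrt((11.6726-(-11.5))/2) = sqrt(11.5863) = 3.4039

±(0.2938 + 3.4039i) i.e. 0.2938 + 3.4039i and -0.2938 - 3.4039i


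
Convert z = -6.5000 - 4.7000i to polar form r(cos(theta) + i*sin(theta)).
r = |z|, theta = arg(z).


r = sqrt(42.25+22.09) = sqrt(64.34) = 8.0212
theta = atan2(-4.7, -6.5) = -144.1302 degrees

r = 8.0212, theta = -144.1302 degrees


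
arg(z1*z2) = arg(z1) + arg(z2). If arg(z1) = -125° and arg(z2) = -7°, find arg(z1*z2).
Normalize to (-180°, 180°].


arg(z1*z2) = -125° - 7° = -132°
Normalized to (-180°, 180°]: -132°

-132°


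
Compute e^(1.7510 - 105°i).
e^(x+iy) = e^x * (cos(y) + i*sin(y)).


e^1.7510 = 5.7604
cos(-105°) = -0.25882
sin(-105°) = -0.96593
Real = 5.7604*(-0.25882) = -1.4909
Imag = 5.7604*(-0.96593) = -5.5641

-1.4909 - 5.5641i


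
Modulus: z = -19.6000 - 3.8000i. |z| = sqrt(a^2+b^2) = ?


|z| = sqrt((-19.6)^2 + (-3.8)^2) = sqrt(384.16 + 14.44) = sqrt(398.6) = 19.9650

|z| = 19.9650


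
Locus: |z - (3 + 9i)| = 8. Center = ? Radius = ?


|z - z0| = r is a circle with center z0 and radius r.
Center = (3, 9), radius = 8

Circle with center (3, 9) and radius 8


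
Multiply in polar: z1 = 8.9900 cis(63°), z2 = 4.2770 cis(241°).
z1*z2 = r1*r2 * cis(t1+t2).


r = 8.9900 * 4.2770 = 38.4502
theta = 63° + 241° = 304° = 304° (mod 360)

38.4502 cis(304°)


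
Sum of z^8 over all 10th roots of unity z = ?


The roots are w_k = w^k with w = e^(2*pi*i/10), and (w^k)^8 = (w^8)^k.
So S = 1 + u + u^2 + ... + u^(9) with u = w^8.
8 = 0*10 + 8, so 8 is not a multiple of 10: u = w^8 ≠ 1 (w is a primitive 10th root), while u^10 = (w^10)^8 = 1.
Geometric series: S = (1 - u^10)/(1 - u) = (1 - 1)/(1 - u) = 0

S = 0


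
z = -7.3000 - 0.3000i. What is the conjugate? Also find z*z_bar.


z_bar = -7.3000 + 0.3000i
z*z_bar = (-7.3)^2 + (-0.3)^2 = 53.29 + 0.09 = 53.38

z_bar = -7.3000 + 0.3000i, z*z_bar = 53.38


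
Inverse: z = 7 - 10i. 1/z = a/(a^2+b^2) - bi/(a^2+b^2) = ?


|z|^2 = 49+100 = 149
1/z = (7 + 10i)/149

1/z = 0.0470 + 0.0671i


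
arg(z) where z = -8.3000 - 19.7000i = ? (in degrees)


Re = -8.3, Im = -19.7
arg = atan2(-19.7, -8.3) = -112.8467 degrees

arg(z) = -112.8467 degrees


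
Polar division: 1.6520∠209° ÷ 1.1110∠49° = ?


r = 1.6520 / 1.1110 = 1.4869
theta = 209° - 49° = 160° = 160° (mod 360)

1.4869 cis(160°)


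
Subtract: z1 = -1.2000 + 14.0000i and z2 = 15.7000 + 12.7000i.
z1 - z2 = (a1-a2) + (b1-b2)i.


Real: -1.2 - 15.7 = -16.9
Imag: 14 - 12.7 = 1.3

-16.9000 + 1.3000i


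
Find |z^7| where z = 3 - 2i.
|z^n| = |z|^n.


|z| = sqrt(9+4) = sqrt(13) = 3.6056
|z^7| = |z|^7 = (sqrt(13))^7 = 13^3 * sqrt(13) = 2197*sqrt(13)

|z^7| = 2197*sqrt(13) ≈ 7921.3962


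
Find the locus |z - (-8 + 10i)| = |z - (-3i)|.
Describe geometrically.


Equal distances means the locus is the perpendicular bisector of z1 and z2.
Midpoint = ((-8+0)/2, (10+(-3))/2) = (-4.0000, 3.5000)

Perpendicular bisector through (-4.0000, 3.5000)


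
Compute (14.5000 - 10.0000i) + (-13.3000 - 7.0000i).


Real: 14.5 - 13.3 = 1.2
Imag: -10 - 7 = -17

1.2000 - 17.0000i


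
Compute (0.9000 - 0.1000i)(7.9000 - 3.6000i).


Real = 0.9*7.9 - (-0.1)*(-3.6) = 7.11 - 0.36 = 6.75
Imag = 0.9*(-3.6) + 7.9*(-0.1) = -3.24 - (0.79) = -4.03

6.7500 - 4.0300i


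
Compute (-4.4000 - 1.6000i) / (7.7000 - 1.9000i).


Conjugate of z2 = 7.7000 + 1.9000i
Numerator: (-4.4000 - 1.6000i)(7.7000 + 1.9000i) = -30.8400 - 20.6800i
Denominator: 7.7^2 + (-1.9)^2 = 62.9
Result = (-30.8400 - 20.6800i)/62.9

-0.4903 - 0.3288i


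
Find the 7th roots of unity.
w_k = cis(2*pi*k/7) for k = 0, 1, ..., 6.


The 7th roots of unity are cis(360k/7°) for k=0..6
Angle step = 360/7 = 51.4286°
Primitive root: cis(51.4286°)
Primitive root = 0.6235 + 0.7818i

7 roots at angles: 0°, 51.4286°, 102.8571°, 154.2857°, 205.7143°, 257.1429°, 308.5714°


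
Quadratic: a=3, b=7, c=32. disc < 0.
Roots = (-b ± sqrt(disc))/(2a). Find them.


disc = 7^2 - 4*3*32 = 49 - 384 = -335
sqrt(|disc|) = sqrt(335) = 18.3030
Real part = -7/(2*3) = -1.1667
Imag part = 18.3030/(2*3) = 3.0505

-1.1667 ± 3.0505i


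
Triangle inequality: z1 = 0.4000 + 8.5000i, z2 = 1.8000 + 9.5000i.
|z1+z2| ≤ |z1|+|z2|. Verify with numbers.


|z1| = sqrt(0.4^2 + 8.5^2) = sqrt(72.41) = 8.5094
|z2| = sqrt(1.8^2 + 9.5^2) = sqrt(93.49) = 9.6690
z1+z2 = 2.2000 + 18.0000i
|z1+z2| = sqrt(328.84) = 18.1339
|z1|+|z2| = 8.5094 + 9.6690 = 18.1784

|z1+z2| = 18.1339 ≤ |z1|+|z2| = 18.1784 (verified)


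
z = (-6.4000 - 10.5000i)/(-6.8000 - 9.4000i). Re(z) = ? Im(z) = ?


Multiply by conjugate: (-6.4000 - 10.5000i)(-6.8000 + 9.4000i) / ((-6.8)^2 + (-9.4)^2)
Numerator real = -6.4*(-6.8) - (10.5)*(-9.4) = 142.22
Numerator imag = -10.5*(-6.8) - (-6.4)*(-9.4) = 11.24
Denominator = 134.6
Re(z) = 142.22/134.6 = 1.0566
Im(z) = 11.24/134.6 = 0.0835

Re(z) = 1.0566, Im(z) = 0.0835


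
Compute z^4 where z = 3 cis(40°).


r^4 = 3^4 = 81
n*theta = 4*40° = 160° = 160° (mod 360)
a = 81*cos(160°) = -76.1151
b = 81*sin(160°) = 27.7036

81 cis(160°) = -76.1151 + 27.7036i


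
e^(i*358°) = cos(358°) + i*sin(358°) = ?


cos(358°) = 0.9994
sin(358°) = -0.0349

e^(i*358°) = 0.9994 - 0.0349i


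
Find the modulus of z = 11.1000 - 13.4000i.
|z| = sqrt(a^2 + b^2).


|z| = sqrt(11.1^2 + (-13.4)^2) = sqrt(123.21 + 179.56) = sqrt(302.77) = 17.4003

|z| = 17.4003


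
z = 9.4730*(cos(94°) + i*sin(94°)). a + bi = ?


a = 9.4730*cos(94°) = 9.4730*(-0.06976) = -0.6608
b = 9.4730*sin(94°) = 9.4730*0.99756 = 9.4499

-0.6608 + 9.4499i


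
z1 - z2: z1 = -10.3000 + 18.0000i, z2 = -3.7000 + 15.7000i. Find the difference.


Real: -10.3 + 3.7 = -6.6
Imag: 18 - 15.7 = 2.3

-6.6000 + 2.3000i


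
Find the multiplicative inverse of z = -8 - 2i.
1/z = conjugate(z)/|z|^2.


|z|^2 = 64+4 = 68
1/z = (-8 + 2i)/68

1/z = -0.1176 + 0.0294i


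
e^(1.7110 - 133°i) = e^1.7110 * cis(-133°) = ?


e^1.7110 = 5.5345
cos(-133°) = -0.682
sin(-133°) = -0.73135
Real = 5.5345*(-0.682) = -3.7745
Imag = 5.5345*(-0.73135) = -4.0477

-3.7745 - 4.0477i


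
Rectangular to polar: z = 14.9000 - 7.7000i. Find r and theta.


r = sqrt(222.01+59.29) = sqrt(281.3) = 16.7720
theta = atan2(-7.7, 14.9) = -27.3289 degrees

r = 16.7720, theta = -27.3289 degrees


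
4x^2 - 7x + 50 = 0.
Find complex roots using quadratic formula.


disc = (-7)^2 - 4*4*50 = 49 - 800 = -751
sqrt(|disc|) = sqrt(751) = 27.4044
Real part = 7/(2*4) = 0.8750
Imag part = 27.4044/(2*4) = 3.4255

0.8750 ± 3.4255i


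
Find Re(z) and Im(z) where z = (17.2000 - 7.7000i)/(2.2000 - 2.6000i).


Multiply by conjugate: (17.2000 - 7.7000i)(2.2000 + 2.6000i) / (2.2^2 + (-2.6)^2)
Numerator real = 17.2*2.2 - (7.7)*(-2.6) = 57.86
Numerator imag = -7.7*2.2 - 17.2*(-2.6) = 27.78
Denominator = 11.6
Re(z) = 57.86/11.6 = 4.9879
Im(z) = 27.78/11.6 = 2.3948

Re(z) = 4.9879, Im(z) = 2.3948


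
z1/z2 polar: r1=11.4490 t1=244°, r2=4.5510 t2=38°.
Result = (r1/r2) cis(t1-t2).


r = 11.4490 / 4.5510 = 2.5157
theta = 244° - 38° = 206° = 206° (mod 360)

2.5157 cis(206°)


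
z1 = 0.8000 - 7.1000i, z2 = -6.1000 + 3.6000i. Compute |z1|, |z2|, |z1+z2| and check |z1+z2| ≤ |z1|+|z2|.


|z1| = sqrt(0.8^2 + (-7.1)^2) = sqrt(51.05) = 7.1449
|z2| = sqrt((-6.1)^2 + 3.6^2) = sqrt(50.17) = 7.0831
z1+z2 = -5.3000 - 3.5000i
|z1+z2| = sqrt(40.34) = 6.3514
|z1|+|z2| = 7.1449 + 7.0831 = 14.2280

|z1+z2| = 6.3514 ≤ |z1|+|z2| = 14.2280 (verified)


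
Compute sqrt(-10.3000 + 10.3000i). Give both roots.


|z| = sqrt(106.09+106.09) = 14.5664
sqrt((|z|+a)/2) = sqrt((14.5664+(-10.3))/2) = sqrt(2.1332) = 1.4605
sqrt((|z|-a)/2) = sqrt((14.5664-(-10.3))/2) = sqrt(12.4332) = 3.5261

±(1.4605 + 3.5261i) i.e. 1.4605 + 3.5261i and -1.4605 - 3.5261i


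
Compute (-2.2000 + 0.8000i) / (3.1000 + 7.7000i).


Conjugate of z2 = 3.1000 - 7.7000i
Numerator: (-2.2000 + 0.8000i)(3.1000 - 7.7000i) = -0.6600 + 19.4200i
Denominator: 3.1^2 + 7.7^2 = 68.9
Result = (-0.6600 + 19.4200i)/68.9

-0.0096 + 0.2819i


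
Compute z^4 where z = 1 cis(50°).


r^4 = 1^4 = 1
n*theta = 4*50° = 200° = 200° (mod 360)
a = 1*cos(200°) = -0.9397
b = 1*sin(200°) = -0.3420

1 cis(200°) = -0.9397 - 0.3420i


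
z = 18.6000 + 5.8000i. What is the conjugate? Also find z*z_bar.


z_bar = 18.6000 - 5.8000i
z*z_bar = 18.6^2 + 5.8^2 = 345.96 + 33.64 = 379.6

z_bar = 18.6000 - 5.8000i, z*z_bar = 379.6


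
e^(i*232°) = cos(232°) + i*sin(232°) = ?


cos(232°) = -0.6157
sin(232°) = -0.7880

e^(i*232°) = -0.6157 - 0.7880i


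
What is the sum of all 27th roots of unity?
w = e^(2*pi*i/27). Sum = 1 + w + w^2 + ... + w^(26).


The sum of all 27th roots of unity is 0.
Geometric series: (1 - w^27)/(1 - w) = (1-1)/(1-w) = 0 since w^27 = 1, w ≠ 1.
Alternatively: coefficient of z^26 in z^27 - 1 is 0.

0


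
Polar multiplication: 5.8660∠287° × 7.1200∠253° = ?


r = 5.8660 * 7.1200 = 41.7659
theta = 287° + 253° = 540° = 180° (mod 360)

41.7659 cis(180°)


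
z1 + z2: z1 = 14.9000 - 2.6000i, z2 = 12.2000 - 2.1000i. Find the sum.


Real: 14.9 + 12.2 = 27.1
Imag: -2.6 - 2.1 = -4.7

27.1000 - 4.7000i


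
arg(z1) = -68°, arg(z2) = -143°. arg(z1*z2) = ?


arg(z1*z2) = -68° - 143° = -211°
Normalized to (-180°, 180°]: 149°

149°


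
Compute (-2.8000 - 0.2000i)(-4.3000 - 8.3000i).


Real = -2.8*(-4.3) - (-0.2)*(-8.3) = 12.04 - 1.66 = 10.38
Imag = -2.8*(-8.3) - (4.3)*(-0.2) = 23.24 + 0.86 = 24.1

10.3800 + 24.1000i


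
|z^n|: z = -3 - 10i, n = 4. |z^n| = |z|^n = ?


|z| = sqrt(9+100) = sqrt(109) = 10.4403
|z^4| = |z|^4 = (sqrt(109))^4 = 109^2 = 11881

|z^4| = 11881


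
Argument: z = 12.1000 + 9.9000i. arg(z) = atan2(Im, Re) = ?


Re = 12.1, Im = 9.9
arg = atan2(9.9, 12.1) = 39.2894 degrees

arg(z) = 39.2894 degrees


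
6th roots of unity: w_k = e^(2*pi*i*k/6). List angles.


The 6th roots of unity are cis(360k/6°) for k=0..5
Angle step = 360/6 = 60°
Primitive root: cis(60°)
Primitive root = 0.5000 + 0.8660i

6 roots at angles: 0°, 60°, 120°, 180°, 240°, 300°


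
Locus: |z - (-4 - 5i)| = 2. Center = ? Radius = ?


|z - z0| = r is a circle with center z0 and radius r.
Center = (-4, -5), radius = 2

Circle with center (-4, -5) and radius 2


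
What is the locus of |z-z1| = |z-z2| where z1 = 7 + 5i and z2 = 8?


Equal distances means the locus is the perpendicular bisector of z1 and z2.
Midpoint = ((7+8)/2, (5+0)/2) = (7.5000, 2.5000)

Perpendicular bisector through (7.5000, 2.5000)


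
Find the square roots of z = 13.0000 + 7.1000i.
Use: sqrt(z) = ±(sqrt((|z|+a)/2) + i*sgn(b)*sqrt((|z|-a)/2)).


|z| = sqrt(169+50.41) = 14.8125
sqrt((|z|+a)/2) = sqrt((14.8125+13)/2) = sqrt(13.9062) = 3.7291
sqrt((|z|-a)/2) = sqrt((14.8125-13)/2) = sqrt(0.9062) = 0.9520

±(3.7291 + 0.9520i) i.e. 3.7291 + 0.9520i and -3.7291 - 0.9520i


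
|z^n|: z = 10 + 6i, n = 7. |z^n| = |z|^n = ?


|z| = sqrt(100+36) = sqrt(136) = 11.6619
|z^7| = |z|^7 = (sqrt(136))^7 = 136^3 * sqrt(136) = 2515456*sqrt(136)

|z^7| = 2515456*sqrt(136) ≈ 29335005.8592


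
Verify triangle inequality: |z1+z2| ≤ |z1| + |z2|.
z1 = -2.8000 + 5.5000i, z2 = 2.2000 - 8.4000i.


|z1| = sqrt((-2.8)^2 + 5.5^2) = sqrt(38.09) = 6.1717
|z2| = sqrt(2.2^2 + (-8.4)^2) = sqrt(75.4) = 8.6833
z1+z2 = -0.6000 - 2.9000i
|z1+z2| = sqrt(8.77) = 2.9614
|z1|+|z2| = 6.1717 + 8.6833 = 14.8550

|z1+z2| = 2.9614 ≤ |z1|+|z2| = 14.8550 (verified)


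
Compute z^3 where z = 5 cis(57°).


r^3 = 5^3 = 125
n*theta = 3*57° = 171° = 171° (mod 360)
a = 125*cos(171°) = -123.4610
b = 125*sin(171°) = 19.5543

125 cis(171°) = -123.4610 + 19.5543i


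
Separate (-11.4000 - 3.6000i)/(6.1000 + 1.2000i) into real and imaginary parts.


Multiply by conjugate: (-11.4000 - 3.6000i)(6.1000 - 1.2000i) / (6.1^2 + 1.2^2)
Numerator real = -11.4*6.1 - (3.6)*1.2 = -73.86
Numerator imag = -3.6*6.1 - (-11.4)*1.2 = -8.28
Denominator = 38.65
Re(z) = -73.86/38.65 = -1.9110
Im(z) = -8.28/38.65 = -0.2142

Re(z) = -1.9110, Im(z) = -0.2142


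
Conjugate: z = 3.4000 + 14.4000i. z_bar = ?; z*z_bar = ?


z_bar = 3.4000 - 14.4000i
z*z_bar = 3.4^2 + 14.4^2 = 11.56 + 207.36 = 218.92

z_bar = 3.4000 - 14.4000i, z*z_bar = 218.92


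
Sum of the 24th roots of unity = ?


The sum of all 24th roots of unity is 0.
Geometric series: (1 - w^24)/(1 - w) = (1-1)/(1-w) = 0 since w^24 = 1, w ≠ 1.
Alternatively: coefficient of z^23 in z^24 - 1 is 0.

0


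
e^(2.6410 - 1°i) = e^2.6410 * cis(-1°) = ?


e^2.6410 = 14.0272
cos(-1°) = 0.99985
sin(-1°) = -0.01745
Real = 14.0272*0.99985 = 14.0251
Imag = 14.0272*(-0.01745) = -0.2448

14.0251 - 0.2448i


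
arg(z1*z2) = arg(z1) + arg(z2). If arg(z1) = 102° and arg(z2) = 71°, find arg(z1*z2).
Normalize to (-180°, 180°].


arg(z1*z2) = 102° + 71° = 173°
Normalized to (-180°, 180°]: 173°

173°


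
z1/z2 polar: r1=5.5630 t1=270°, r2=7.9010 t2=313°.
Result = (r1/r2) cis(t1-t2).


r = 5.5630 / 7.9010 = 0.7041
theta = 270° - 313° = -43° = 317° (mod 360)

0.7041 cis(317°)


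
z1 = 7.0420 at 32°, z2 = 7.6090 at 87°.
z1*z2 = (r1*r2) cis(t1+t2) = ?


r = 7.0420 * 7.6090 = 53.5826
theta = 32° + 87° = 119° = 119° (mod 360)

53.5826 cis(119°)


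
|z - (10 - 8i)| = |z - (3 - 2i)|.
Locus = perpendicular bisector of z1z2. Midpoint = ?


Equal distances means the locus is the perpendicular bisector of z1 and z2.
Midpoint = ((10+3)/2, (-8+(-2))/2) = (6.5000, -5.0000)

Perpendicular bisector through (6.5000, -5.0000)


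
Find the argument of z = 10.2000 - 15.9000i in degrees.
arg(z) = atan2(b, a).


Re = 10.2, Im = -15.9
arg = atan2(-15.9, 10.2) = -57.3194 degrees

arg(z) = -57.3194 degrees


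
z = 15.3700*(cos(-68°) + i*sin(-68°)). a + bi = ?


a = 15.3700*cos(-68°) = 15.3700*0.374607 = 5.7577
b = 15.3700*sin(-68°) = 15.3700*(-0.92718) = -14.2508

5.7577 - 14.2508i


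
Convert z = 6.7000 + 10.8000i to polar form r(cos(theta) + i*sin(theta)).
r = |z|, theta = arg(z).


r = sqrt(44.89+116.64) = sqrt(161.53) = 12.7094
theta = atan2(10.8, 6.7) = 58.1858 degrees

r = 12.7094, theta = 58.1858 degrees


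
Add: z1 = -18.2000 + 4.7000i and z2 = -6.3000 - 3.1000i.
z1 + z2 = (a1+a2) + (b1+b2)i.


Real: -18.2 - 6.3 = -24.5
Imag: 4.7 - 3.1 = 1.6

-24.5000 + 1.6000i


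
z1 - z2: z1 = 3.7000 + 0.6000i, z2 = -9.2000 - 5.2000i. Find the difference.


Real: 3.7 + 9.2 = 12.9
Imag: 0.6 + 5.2 = 5.8

12.9000 + 5.8000i


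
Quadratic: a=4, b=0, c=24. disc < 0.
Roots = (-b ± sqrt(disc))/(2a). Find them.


disc = 0^2 - 4*4*24 = 0 - 384 = -384
sqrt(|disc|) = sqrt(384) = 19.5959
Real part = 0/(2*4) = 0
Imag part = 19.5959/(2*4) = 2.4495

0 ± 2.4495i


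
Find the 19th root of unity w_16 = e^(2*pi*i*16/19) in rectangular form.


Angle = 360*16/19 = 303.1579°
a = cos(303.1579°) = 0.5469
b = sin(303.1579°) = -0.8372

0.5469 - 0.8372i


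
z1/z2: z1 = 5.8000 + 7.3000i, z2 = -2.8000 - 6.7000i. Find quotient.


Conjugate of z2 = -2.8000 + 6.7000i
Numerator: (5.8000 + 7.3000i)(-2.8000 + 6.7000i) = -65.1500 + 18.4200i
Denominator: (-2.8)^2 + (-6.7)^2 = 52.73
Result = (-65.1500 + 18.4200i)/52.73

-1.2355 + 0.3493i


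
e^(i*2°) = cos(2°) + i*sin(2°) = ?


cos(2°) = 0.9994
sin(2°) = 0.0349

e^(i*2°) = 0.9994 + 0.0349i


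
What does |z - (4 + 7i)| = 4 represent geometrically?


|z - z0| = r is a circle with center z0 and radius r.
Center = (4, 7), radius = 4

Circle with center (4, 7) and radius 4


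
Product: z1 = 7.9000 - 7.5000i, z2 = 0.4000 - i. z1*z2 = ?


Real = 7.9*0.4 - (-7.5)*(-1) = 3.16 - 7.5 = -4.34
Imag = 7.9*(-1) + 0.4*(-7.5) = -7.9 - (3) = -10.9

-4.3400 - 10.9000i


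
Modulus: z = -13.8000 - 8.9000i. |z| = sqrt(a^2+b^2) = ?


|z| = sqrt((-13.8)^2 + (-8.9)^2) = sqrt(190.44 + 79.21) = sqrt(269.65) = 16.4210

|z| = 16.4210


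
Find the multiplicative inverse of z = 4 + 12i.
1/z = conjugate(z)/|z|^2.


|z|^2 = 16+144 = 160
1/z = (4 - 12i)/160

1/z = 0.0250 - 0.0750i


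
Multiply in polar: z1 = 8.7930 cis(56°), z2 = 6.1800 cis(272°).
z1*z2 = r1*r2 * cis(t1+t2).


r = 8.7930 * 6.1800 = 54.3407
theta = 56° + 272° = 328° = 328° (mod 360)

54.3407 cis(328°)


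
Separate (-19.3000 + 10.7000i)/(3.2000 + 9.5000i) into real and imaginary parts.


Multiply by conjugate: (-19.3000 + 10.7000i)(3.2000 - 9.5000i) / (3.2^2 + 9.5^2)
Numerator real = -19.3*3.2 + 10.7*9.5 = 39.89
Numerator imag = 10.7*3.2 - (-19.3)*9.5 = 217.59
Denominator = 100.49
Re(z) = 39.89/100.49 = 0.3970
Im(z) = 217.59/100.49 = 2.1653

Re(z) = 0.3970, Im(z) = 2.1653


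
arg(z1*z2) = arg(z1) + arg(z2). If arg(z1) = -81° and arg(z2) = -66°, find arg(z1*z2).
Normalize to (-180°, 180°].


arg(z1*z2) = -81° - 66° = -147°
Normalized to (-180°, 180°]: -147°

-147°


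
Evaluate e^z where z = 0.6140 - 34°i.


e^0.6140 = 1.8478
cos(-34°) = 0.82904
sin(-34°) = -0.5592
Real = 1.8478*0.82904 = 1.5319
Imag = 1.8478*(-0.5592) = -1.0333

1.5319 - 1.0333i


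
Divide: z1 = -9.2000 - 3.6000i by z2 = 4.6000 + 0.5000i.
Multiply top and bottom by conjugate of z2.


Conjugate of z2 = 4.6000 - 0.5000i
Numerator: (-9.2000 - 3.6000i)(4.6000 - 0.5000i) = -44.1200 - 11.9600i
Denominator: 4.6^2 + 0.5^2 = 21.41
Result = (-44.1200 - 11.9600i)/21.41

-2.0607 - 0.5586i


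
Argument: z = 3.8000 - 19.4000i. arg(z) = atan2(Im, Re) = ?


Re = 3.8, Im = -19.4
arg = atan2(-19.4, 3.8) = -78.9174 degrees

arg(z) = -78.9174 degrees


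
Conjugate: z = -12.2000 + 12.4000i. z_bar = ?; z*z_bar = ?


z_bar = -12.2000 - 12.4000i
z*z_bar = (-12.2)^2 + 12.4^2 = 148.84 + 153.76 = 302.6

z_bar = -12.2000 - 12.4000i, z*z_bar = 302.6


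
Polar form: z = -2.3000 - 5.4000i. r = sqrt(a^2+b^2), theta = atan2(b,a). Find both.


r = sqrt(5.29+29.16) = sqrt(34.45) = 5.8694
theta = atan2(-5.4, -2.3) = -113.0704 degrees

r = 5.8694, theta = -113.0704 degrees
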